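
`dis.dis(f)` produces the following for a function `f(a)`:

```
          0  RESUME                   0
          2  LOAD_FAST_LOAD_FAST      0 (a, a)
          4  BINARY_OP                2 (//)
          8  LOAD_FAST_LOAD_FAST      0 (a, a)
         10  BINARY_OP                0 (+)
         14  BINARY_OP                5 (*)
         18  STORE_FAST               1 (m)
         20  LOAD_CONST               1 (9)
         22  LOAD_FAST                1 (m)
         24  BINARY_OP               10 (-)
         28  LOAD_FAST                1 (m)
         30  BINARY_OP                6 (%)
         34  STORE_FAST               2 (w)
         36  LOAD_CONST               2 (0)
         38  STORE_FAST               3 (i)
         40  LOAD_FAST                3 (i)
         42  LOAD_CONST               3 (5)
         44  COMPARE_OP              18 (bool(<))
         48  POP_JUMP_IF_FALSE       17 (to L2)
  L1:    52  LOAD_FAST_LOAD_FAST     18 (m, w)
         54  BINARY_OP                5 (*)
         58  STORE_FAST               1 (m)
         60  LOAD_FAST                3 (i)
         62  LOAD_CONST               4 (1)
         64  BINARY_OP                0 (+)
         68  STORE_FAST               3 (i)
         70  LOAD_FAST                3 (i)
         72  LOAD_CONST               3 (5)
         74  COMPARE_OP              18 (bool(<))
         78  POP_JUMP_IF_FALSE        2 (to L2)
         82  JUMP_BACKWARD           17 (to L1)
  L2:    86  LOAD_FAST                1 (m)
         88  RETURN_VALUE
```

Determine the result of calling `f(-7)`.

43750

LOAD_FAST_LOAD_FAST a,a → push -7,-7
BINARY_OP // → -7 // -7 = 1
LOAD_FAST_LOAD_FAST a,a → push -7,-7
BINARY_OP + → -7 + -7 = -14
BINARY_OP * → 1 * -14 = -14
STORE_FAST m → m=-14
LOAD_CONST → push 9
LOAD_FAST m → push -14
BINARY_OP - → 9 - -14 = 23
LOAD_FAST m → push -14
BINARY_OP % → 23 % -14 = -5
STORE_FAST w → w=-5
LOAD_CONST → push 0
STORE_FAST i → i=0
LOAD_FAST i → push 0
LOAD_CONST → push 5
COMPARE_OP bool(<) → 0 vs 5 = True
POP_JUMP_IF_FALSE → pop True; no jump
LOAD_FAST_LOAD_FAST m,w → push -14,-5
BINARY_OP * → -14 * -5 = 70
STORE_FAST m → m=70
LOAD_FAST i → push 0
LOAD_CONST → push 1
BINARY_OP + → 0 + 1 = 1
STORE_FAST i → i=1
LOAD_FAST i → push 1
LOAD_CONST → push 5
COMPARE_OP bool(<) → 1 vs 5 = True
POP_JUMP_IF_FALSE → pop True; no jump
LOAD_FAST_LOAD_FAST m,w → push 70,-5
BINARY_OP * → 70 * -5 = -350
STORE_FAST m → m=-350
LOAD_FAST i → push 1
LOAD_CONST → push 1
BINARY_OP + → 1 + 1 = 2
STORE_FAST i → i=2
LOAD_FAST i → push 2
LOAD_CONST → push 5
COMPARE_OP bool(<) → 2 vs 5 = True
POP_JUMP_IF_FALSE → pop True; no jump
LOAD_FAST_LOAD_FAST m,w → push -350,-5
BINARY_OP * → -350 * -5 = 1750
STORE_FAST m → m=1750
LOAD_FAST i → push 2
LOAD_CONST → push 1
BINARY_OP + → 2 + 1 = 3
STORE_FAST i → i=3
LOAD_FAST i → push 3
LOAD_CONST → push 5
COMPARE_OP bool(<) → 3 vs 5 = True
POP_JUMP_IF_FALSE → pop True; no jump
LOAD_FAST_LOAD_FAST m,w → push 1750,-5
BINARY_OP * → 1750 * -5 = -8750
STORE_FAST m → m=-8750
LOAD_FAST i → push 3
LOAD_CONST → push 1
BINARY_OP + → 3 + 1 = 4
STORE_FAST i → i=4
LOAD_FAST i → push 4
LOAD_CONST → push 5
COMPARE_OP bool(<) → 4 vs 5 = True
POP_JUMP_IF_FALSE → pop True; no jump
LOAD_FAST_LOAD_FAST m,w → push -8750,-5
BINARY_OP * → -8750 * -5 = 43750
STORE_FAST m → m=43750
LOAD_FAST i → push 4
LOAD_CONST → push 1
BINARY_OP + → 4 + 1 = 5
STORE_FAST i → i=5
LOAD_FAST i → push 5
LOAD_CONST → push 5
COMPARE_OP bool(<) → 5 vs 5 = False
POP_JUMP_IF_FALSE → pop False; jump
LOAD_FAST m → push 43750
RETURN_VALUE → return 43750.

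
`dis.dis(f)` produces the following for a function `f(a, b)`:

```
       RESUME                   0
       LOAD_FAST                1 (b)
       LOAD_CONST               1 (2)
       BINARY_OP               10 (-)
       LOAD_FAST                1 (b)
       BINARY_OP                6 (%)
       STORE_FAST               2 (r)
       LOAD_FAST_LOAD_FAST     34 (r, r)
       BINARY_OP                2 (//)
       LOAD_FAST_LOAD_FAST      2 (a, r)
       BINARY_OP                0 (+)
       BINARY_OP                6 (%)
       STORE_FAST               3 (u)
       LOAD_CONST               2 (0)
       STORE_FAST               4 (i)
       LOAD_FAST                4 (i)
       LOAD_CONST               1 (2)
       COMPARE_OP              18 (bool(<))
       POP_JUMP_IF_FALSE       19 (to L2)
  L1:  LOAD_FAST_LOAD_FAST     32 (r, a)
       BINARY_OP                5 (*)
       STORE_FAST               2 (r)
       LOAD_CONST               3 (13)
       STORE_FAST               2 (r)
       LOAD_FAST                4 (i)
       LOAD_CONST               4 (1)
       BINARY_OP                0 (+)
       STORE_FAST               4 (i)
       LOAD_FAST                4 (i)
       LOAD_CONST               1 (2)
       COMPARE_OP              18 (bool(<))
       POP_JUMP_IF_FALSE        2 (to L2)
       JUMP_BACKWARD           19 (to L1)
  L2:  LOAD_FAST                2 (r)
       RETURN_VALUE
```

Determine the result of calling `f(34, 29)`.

LOAD_FAST b → push 29. Stack: [29]
LOAD_CONST → push 2. Stack: [29, 2]
BINARY_OP - → 29 - 2 = 27. Stack: [27]
LOAD_FAST b → push 29. Stack: [27, 29]
BINARY_OP % → 27 % 29 = 27. Stack: [27]
STORE_FAST r → r=27. Stack: []
LOAD_FAST_LOAD_FAST r,r → push 27,27. Stack: [27, 27]
BINARY_OP // → 27 // 27 = 1. Stack: [1]
LOAD_FAST_LOAD_FAST a,r → push 34,27. Stack: [1, 34, 27]
BINARY_OP + → 34 + 27 = 61. Stack: [1, 61]
BINARY_OP % → 1 % 61 = 1. Stack: [1]
STORE_FAST u → u=1. Stack: []
LOAD_CONST → push 0. Stack: [0]
STORE_FAST i → i=0. Stack: []
LOAD_FAST i → push 0. Stack: [0]
LOAD_CONST → push 2. Stack: [0, 2]
COMPARE_OP bool(<) → 0 vs 2 = True. Stack: [True]
POP_JUMP_IF_FALSE → pop True; no jump. Stack: []
LOAD_FAST_LOAD_FAST r,a → push 27,34. Stack: [27, 34]
BINARY_OP * → 27 * 34 = 918. Stack: [918]
STORE_FAST r → r=918. Stack: []
LOAD_CONST → push 13. Stack: [13]
STORE_FAST r → r=13. Stack: []
LOAD_FAST i → push 0. Stack: [0]
LOAD_CONST → push 1. Stack: [0, 1]
BINARY_OP + → 0 + 1 = 1. Stack: [1]
STORE_FAST i → i=1. Stack: []
LOAD_FAST i → push 1. Stack: [1]
LOAD_CONST → push 2. Stack: [1, 2]
COMPARE_OP bool(<) → 1 vs 2 = True. Stack: [True]
POP_JUMP_IF_FALSE → pop True; no jump. Stack: []
LOAD_FAST_LOAD_FAST r,a → push 13,34. Stack: [13, 34]
BINARY_OP * → 13 * 34 = 442. Stack: [442]
STORE_FAST r → r=442. Stack: []
LOAD_CONST → push 13. Stack: [13]
STORE_FAST r → r=13. Stack: []
LOAD_FAST i → push 1. Stack: [1]
LOAD_CONST → push 1. Stack: [1, 1]
BINARY_OP + → 1 + 1 = 2. Stack: [2]
STORE_FAST i → i=2. Stack: []
LOAD_FAST i → push 2. Stack: [2]
LOAD_CONST → push 2. Stack: [2, 2]
COMPARE_OP bool(<) → 2 vs 2 = False. Stack: [False]
POP_JUMP_IF_FALSE → pop False; jump. Stack: []
LOAD_FAST r → push 13. Stack: [13]
RETURN_VALUE → return 13.

13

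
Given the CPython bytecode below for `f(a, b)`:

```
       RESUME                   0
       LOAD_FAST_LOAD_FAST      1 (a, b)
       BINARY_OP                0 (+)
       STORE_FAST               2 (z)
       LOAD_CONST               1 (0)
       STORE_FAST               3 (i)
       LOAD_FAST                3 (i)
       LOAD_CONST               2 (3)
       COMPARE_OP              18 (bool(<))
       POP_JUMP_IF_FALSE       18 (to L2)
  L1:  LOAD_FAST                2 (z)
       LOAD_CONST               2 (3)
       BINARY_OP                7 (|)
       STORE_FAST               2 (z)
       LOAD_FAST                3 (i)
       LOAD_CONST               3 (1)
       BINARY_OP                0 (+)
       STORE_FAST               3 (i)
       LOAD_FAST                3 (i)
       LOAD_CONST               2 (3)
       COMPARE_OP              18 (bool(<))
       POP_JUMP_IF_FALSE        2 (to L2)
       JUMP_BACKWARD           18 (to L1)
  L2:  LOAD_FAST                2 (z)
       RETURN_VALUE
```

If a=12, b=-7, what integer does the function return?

LOAD_FAST_LOAD_FAST a,b → push 12,-7. Stack: [12, -7]
BINARY_OP + → 12 + -7 = 5. Stack: [5]
STORE_FAST z → z=5. Stack: []
LOAD_CONST → push 0. Stack: [0]
STORE_FAST i → i=0. Stack: []
LOAD_FAST i → push 0. Stack: [0]
LOAD_CONST → push 3. Stack: [0, 3]
COMPARE_OP bool(<) → 0 vs 3 = True. Stack: [True]
POP_JUMP_IF_FALSE → pop True; no jump. Stack: []
LOAD_FAST z → push 5. Stack: [5]
LOAD_CONST → push 3. Stack: [5, 3]
BINARY_OP | → 5 | 3 = 7. Stack: [7]
STORE_FAST z → z=7. Stack: []
LOAD_FAST i → push 0. Stack: [0]
LOAD_CONST → push 1. Stack: [0, 1]
BINARY_OP + → 0 + 1 = 1. Stack: [1]
STORE_FAST i → i=1. Stack: []
LOAD_FAST i → push 1. Stack: [1]
LOAD_CONST → push 3. Stack: [1, 3]
COMPARE_OP bool(<) → 1 vs 3 = True. Stack: [True]
POP_JUMP_IF_FALSE → pop True; no jump. Stack: []
LOAD_FAST z → push 7. Stack: [7]
LOAD_CONST → push 3. Stack: [7, 3]
BINARY_OP | → 7 | 3 = 7. Stack: [7]
STORE_FAST z → z=7. Stack: []
LOAD_FAST i → push 1. Stack: [1]
LOAD_CONST → push 1. Stack: [1, 1]
BINARY_OP + → 1 + 1 = 2. Stack: [2]
STORE_FAST i → i=2. Stack: []
LOAD_FAST i → push 2. Stack: [2]
LOAD_CONST → push 3. Stack: [2, 3]
COMPARE_OP bool(<) → 2 vs 3 = True. Stack: [True]
POP_JUMP_IF_FALSE → pop True; no jump. Stack: []
LOAD_FAST z → push 7. Stack: [7]
LOAD_CONST → push 3. Stack: [7, 3]
BINARY_OP | → 7 | 3 = 7. Stack: [7]
STORE_FAST z → z=7. Stack: []
LOAD_FAST i → push 2. Stack: [2]
LOAD_CONST → push 1. Stack: [2, 1]
BINARY_OP + → 2 + 1 = 3. Stack: [3]
STORE_FAST i → i=3. Stack: []
LOAD_FAST i → push 3. Stack: [3]
LOAD_CONST → push 3. Stack: [3, 3]
COMPARE_OP bool(<) → 3 vs 3 = False. Stack: [False]
POP_JUMP_IF_FALSE → pop False; jump. Stack: []
LOAD_FAST z → push 7. Stack: [7]
RETURN_VALUE → return 7.

7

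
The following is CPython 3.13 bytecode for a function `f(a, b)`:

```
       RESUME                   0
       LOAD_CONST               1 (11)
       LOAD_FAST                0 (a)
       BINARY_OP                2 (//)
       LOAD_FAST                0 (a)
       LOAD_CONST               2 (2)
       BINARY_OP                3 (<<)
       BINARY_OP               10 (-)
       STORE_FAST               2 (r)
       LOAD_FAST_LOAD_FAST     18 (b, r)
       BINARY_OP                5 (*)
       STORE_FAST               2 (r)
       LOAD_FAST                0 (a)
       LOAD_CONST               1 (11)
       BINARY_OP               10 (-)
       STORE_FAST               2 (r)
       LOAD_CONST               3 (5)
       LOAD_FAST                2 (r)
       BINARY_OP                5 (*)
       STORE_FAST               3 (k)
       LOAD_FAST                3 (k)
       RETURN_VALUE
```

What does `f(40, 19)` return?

145

LOAD_CONST → push 11. Stack: [11]
LOAD_FAST a → push 40. Stack: [11, 40]
BINARY_OP // → 11 // 40 = 0. Stack: [0]
LOAD_FAST a → push 40. Stack: [0, 40]
LOAD_CONST → push 2. Stack: [0, 40, 2]
BINARY_OP << → 40 << 2 = 160. Stack: [0, 160]
BINARY_OP - → 0 - 160 = -160. Stack: [-160]
STORE_FAST r → r=-160. Stack: []
LOAD_FAST_LOAD_FAST b,r → push 19,-160. Stack: [19, -160]
BINARY_OP * → 19 * -160 = -3040. Stack: [-3040]
STORE_FAST r → r=-3040. Stack: []
LOAD_FAST a → push 40. Stack: [40]
LOAD_CONST → push 11. Stack: [40, 11]
BINARY_OP - → 40 - 11 = 29. Stack: [29]
STORE_FAST r → r=29. Stack: []
LOAD_CONST → push 5. Stack: [5]
LOAD_FAST r → push 29. Stack: [5, 29]
BINARY_OP * → 5 * 29 = 145. Stack: [145]
STORE_FAST k → k=145. Stack: []
LOAD_FAST k → push 145. Stack: [145]
RETURN_VALUE → return 145.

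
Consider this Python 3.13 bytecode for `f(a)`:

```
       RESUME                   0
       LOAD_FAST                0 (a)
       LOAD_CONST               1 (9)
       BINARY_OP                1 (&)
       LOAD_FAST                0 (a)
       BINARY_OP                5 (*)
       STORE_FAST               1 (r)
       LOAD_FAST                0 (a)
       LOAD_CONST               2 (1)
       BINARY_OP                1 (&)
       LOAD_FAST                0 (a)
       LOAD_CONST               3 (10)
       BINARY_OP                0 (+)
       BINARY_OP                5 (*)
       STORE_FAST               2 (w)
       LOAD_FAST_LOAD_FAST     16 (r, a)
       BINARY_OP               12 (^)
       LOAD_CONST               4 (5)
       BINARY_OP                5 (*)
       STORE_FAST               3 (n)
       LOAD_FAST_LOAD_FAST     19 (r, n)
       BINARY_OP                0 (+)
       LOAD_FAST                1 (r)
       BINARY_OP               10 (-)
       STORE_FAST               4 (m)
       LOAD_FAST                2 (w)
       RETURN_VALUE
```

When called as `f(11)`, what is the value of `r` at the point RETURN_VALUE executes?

99

LOAD_FAST a → push 11. Stack: [11]
LOAD_CONST → push 9. Stack: [11, 9]
BINARY_OP & → 11 & 9 = 9. Stack: [9]
LOAD_FAST a → push 11. Stack: [9, 11]
BINARY_OP * → 9 * 11 = 99. Stack: [99]
STORE_FAST r → r=99. Stack: []
LOAD_FAST a → push 11. Stack: [11]
LOAD_CONST → push 1. Stack: [11, 1]
BINARY_OP & → 11 & 1 = 1. Stack: [1]
LOAD_FAST a → push 11. Stack: [1, 11]
LOAD_CONST → push 10. Stack: [1, 11, 10]
BINARY_OP + → 11 + 10 = 21. Stack: [1, 21]
BINARY_OP * → 1 * 21 = 21. Stack: [21]
STORE_FAST w → w=21. Stack: []
LOAD_FAST_LOAD_FAST r,a → push 99,11. Stack: [99, 11]
BINARY_OP ^ → 99 ^ 11 = 104. Stack: [104]
LOAD_CONST → push 5. Stack: [104, 5]
BINARY_OP * → 104 * 5 = 520. Stack: [520]
STORE_FAST n → n=520. Stack: []
LOAD_FAST_LOAD_FAST r,n → push 99,520. Stack: [99, 520]
BINARY_OP + → 99 + 520 = 619. Stack: [619]
LOAD_FAST r → push 99. Stack: [619, 99]
BINARY_OP - → 619 - 99 = 520. Stack: [520]
STORE_FAST m → m=520. Stack: []
LOAD_FAST w → push 21. Stack: [21]
RETURN_VALUE → return 21.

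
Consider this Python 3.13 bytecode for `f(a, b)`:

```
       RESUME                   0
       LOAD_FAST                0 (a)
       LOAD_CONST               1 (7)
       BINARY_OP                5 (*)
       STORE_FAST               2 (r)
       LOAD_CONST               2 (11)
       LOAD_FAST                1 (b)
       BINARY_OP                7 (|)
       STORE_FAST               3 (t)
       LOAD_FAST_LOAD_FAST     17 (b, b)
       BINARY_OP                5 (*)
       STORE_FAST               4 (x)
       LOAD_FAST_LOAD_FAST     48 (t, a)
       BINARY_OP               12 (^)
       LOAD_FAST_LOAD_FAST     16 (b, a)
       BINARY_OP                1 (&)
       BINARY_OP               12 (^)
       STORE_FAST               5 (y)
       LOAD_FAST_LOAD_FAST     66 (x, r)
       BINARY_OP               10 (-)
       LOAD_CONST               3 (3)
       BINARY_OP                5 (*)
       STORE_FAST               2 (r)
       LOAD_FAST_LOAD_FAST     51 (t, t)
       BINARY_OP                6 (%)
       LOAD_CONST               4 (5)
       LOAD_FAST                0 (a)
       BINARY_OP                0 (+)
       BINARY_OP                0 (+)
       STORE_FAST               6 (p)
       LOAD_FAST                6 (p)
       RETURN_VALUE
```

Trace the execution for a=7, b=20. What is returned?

12

LOAD_FAST a → push 7. Stack: [7]
LOAD_CONST → push 7. Stack: [7, 7]
BINARY_OP * → 7 * 7 = 49. Stack: [49]
STORE_FAST r → r=49. Stack: []
LOAD_CONST → push 11. Stack: [11]
LOAD_FAST b → push 20. Stack: [11, 20]
BINARY_OP | → 11 | 20 = 31. Stack: [31]
STORE_FAST t → t=31. Stack: []
LOAD_FAST_LOAD_FAST b,b → push 20,20. Stack: [20, 20]
BINARY_OP * → 20 * 20 = 400. Stack: [400]
STORE_FAST x → x=400. Stack: []
LOAD_FAST_LOAD_FAST t,a → push 31,7. Stack: [31, 7]
BINARY_OP ^ → 31 ^ 7 = 24. Stack: [24]
LOAD_FAST_LOAD_FAST b,a → push 20,7. Stack: [24, 20, 7]
BINARY_OP & → 20 & 7 = 4. Stack: [24, 4]
BINARY_OP ^ → 24 ^ 4 = 28. Stack: [28]
STORE_FAST y → y=28. Stack: []
LOAD_FAST_LOAD_FAST x,r → push 400,49. Stack: [400, 49]
BINARY_OP - → 400 - 49 = 351. Stack: [351]
LOAD_CONST → push 3. Stack: [351, 3]
BINARY_OP * → 351 * 3 = 1053. Stack: [1053]
STORE_FAST r → r=1053. Stack: []
LOAD_FAST_LOAD_FAST t,t → push 31,31. Stack: [31, 31]
BINARY_OP % → 31 % 31 = 0. Stack: [0]
LOAD_CONST → push 5. Stack: [0, 5]
LOAD_FAST a → push 7. Stack: [0, 5, 7]
BINARY_OP + → 5 + 7 = 12. Stack: [0, 12]
BINARY_OP + → 0 + 12 = 12. Stack: [12]
STORE_FAST p → p=12. Stack: []
LOAD_FAST p → push 12. Stack: [12]
RETURN_VALUE → return 12.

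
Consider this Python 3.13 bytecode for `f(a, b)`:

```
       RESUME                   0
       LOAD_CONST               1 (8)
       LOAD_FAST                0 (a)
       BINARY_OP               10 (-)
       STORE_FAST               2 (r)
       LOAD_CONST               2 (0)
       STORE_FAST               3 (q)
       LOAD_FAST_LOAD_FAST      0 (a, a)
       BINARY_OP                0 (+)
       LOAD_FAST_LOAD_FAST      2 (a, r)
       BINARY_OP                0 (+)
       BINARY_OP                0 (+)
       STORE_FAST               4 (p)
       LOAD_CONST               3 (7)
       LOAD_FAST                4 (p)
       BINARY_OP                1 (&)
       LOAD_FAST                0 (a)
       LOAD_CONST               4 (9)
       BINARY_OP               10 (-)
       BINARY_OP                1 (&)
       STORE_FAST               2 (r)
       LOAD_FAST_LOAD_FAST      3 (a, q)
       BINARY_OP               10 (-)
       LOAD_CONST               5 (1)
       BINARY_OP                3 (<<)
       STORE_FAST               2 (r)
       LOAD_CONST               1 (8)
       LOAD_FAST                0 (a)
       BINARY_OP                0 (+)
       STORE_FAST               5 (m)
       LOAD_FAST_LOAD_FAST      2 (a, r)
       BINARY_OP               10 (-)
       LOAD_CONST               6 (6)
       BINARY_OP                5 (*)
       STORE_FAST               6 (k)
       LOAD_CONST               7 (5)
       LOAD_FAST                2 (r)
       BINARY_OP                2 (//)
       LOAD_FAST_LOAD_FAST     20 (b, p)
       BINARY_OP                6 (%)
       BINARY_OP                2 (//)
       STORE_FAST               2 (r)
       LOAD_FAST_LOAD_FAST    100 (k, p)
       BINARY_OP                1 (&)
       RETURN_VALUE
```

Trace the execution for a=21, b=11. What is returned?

LOAD_CONST → push 8. Stack: [8]
LOAD_FAST a → push 21. Stack: [8, 21]
BINARY_OP - → 8 - 21 = -13. Stack: [-13]
STORE_FAST r → r=-13. Stack: []
LOAD_CONST → push 0. Stack: [0]
STORE_FAST q → q=0. Stack: []
LOAD_FAST_LOAD_FAST a,a → push 21,21. Stack: [21, 21]
BINARY_OP + → 21 + 21 = 42. Stack: [42]
LOAD_FAST_LOAD_FAST a,r → push 21,-13. Stack: [42, 21, -13]
BINARY_OP + → 21 + -13 = 8. Stack: [42, 8]
BINARY_OP + → 42 + 8 = 50. Stack: [50]
STORE_FAST p → p=50. Stack: []
LOAD_CONST → push 7. Stack: [7]
LOAD_FAST p → push 50. Stack: [7, 50]
BINARY_OP & → 7 & 50 = 2. Stack: [2]
LOAD_FAST a → push 21. Stack: [2, 21]
LOAD_CONST → push 9. Stack: [2, 21, 9]
BINARY_OP - → 21 - 9 = 12. Stack: [2, 12]
BINARY_OP & → 2 & 12 = 0. Stack: [0]
STORE_FAST r → r=0. Stack: []
LOAD_FAST_LOAD_FAST a,q → push 21,0. Stack: [21, 0]
BINARY_OP - → 21 - 0 = 21. Stack: [21]
LOAD_CONST → push 1. Stack: [21, 1]
BINARY_OP << → 21 << 1 = 42. Stack: [42]
STORE_FAST r → r=42. Stack: []
LOAD_CONST → push 8. Stack: [8]
LOAD_FAST a → push 21. Stack: [8, 21]
BINARY_OP + → 8 + 21 = 29. Stack: [29]
STORE_FAST m → m=29. Stack: []
LOAD_FAST_LOAD_FAST a,r → push 21,42. Stack: [21, 42]
BINARY_OP - → 21 - 42 = -21. Stack: [-21]
LOAD_CONST → push 6. Stack: [-21, 6]
BINARY_OP * → -21 * 6 = -126. Stack: [-126]
STORE_FAST k → k=-126. Stack: []
LOAD_CONST → push 5. Stack: [5]
LOAD_FAST r → push 42. Stack: [5, 42]
BINARY_OP // → 5 // 42 = 0. Stack: [0]
LOAD_FAST_LOAD_FAST b,p → push 11,50. Stack: [0, 11, 50]
BINARY_OP % → 11 % 50 = 11. Stack: [0, 11]
BINARY_OP // → 0 // 11 = 0. Stack: [0]
STORE_FAST r → r=0. Stack: []
LOAD_FAST_LOAD_FAST k,p → push -126,50. Stack: [-126, 50]
BINARY_OP & → -126 & 50 = 2. Stack: [2]
RETURN_VALUE → return 2.

2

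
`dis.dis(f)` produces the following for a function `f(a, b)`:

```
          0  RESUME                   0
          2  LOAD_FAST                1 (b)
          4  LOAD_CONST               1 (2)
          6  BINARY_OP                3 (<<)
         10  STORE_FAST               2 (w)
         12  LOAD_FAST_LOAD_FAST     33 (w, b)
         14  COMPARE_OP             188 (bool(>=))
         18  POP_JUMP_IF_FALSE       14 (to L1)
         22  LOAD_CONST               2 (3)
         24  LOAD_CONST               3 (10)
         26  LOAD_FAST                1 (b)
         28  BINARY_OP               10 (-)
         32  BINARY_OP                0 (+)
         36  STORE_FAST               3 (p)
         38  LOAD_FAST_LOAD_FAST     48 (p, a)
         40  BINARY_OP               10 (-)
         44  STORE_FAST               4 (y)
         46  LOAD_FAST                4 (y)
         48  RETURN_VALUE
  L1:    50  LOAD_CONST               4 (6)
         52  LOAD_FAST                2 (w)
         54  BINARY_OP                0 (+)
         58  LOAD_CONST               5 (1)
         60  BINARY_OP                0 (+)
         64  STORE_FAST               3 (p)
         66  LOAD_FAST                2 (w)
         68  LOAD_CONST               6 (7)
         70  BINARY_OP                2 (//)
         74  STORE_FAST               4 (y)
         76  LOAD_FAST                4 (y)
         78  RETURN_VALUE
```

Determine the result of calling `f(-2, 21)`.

-6

LOAD_FAST b → push 21. Stack: [21]
LOAD_CONST → push 2. Stack: [21, 2]
BINARY_OP << → 21 << 2 = 84. Stack: [84]
STORE_FAST w → w=84. Stack: []
LOAD_FAST_LOAD_FAST w,b → push 84,21. Stack: [84, 21]
COMPARE_OP bool(>=) → 84 vs 21 = True. Stack: [True]
POP_JUMP_IF_FALSE → pop True; no jump. Stack: []
LOAD_CONST → push 3. Stack: [3]
LOAD_CONST → push 10. Stack: [3, 10]
LOAD_FAST b → push 21. Stack: [3, 10, 21]
BINARY_OP - → 10 - 21 = -11. Stack: [3, -11]
BINARY_OP + → 3 + -11 = -8. Stack: [-8]
STORE_FAST p → p=-8. Stack: []
LOAD_FAST_LOAD_FAST p,a → push -8,-2. Stack: [-8, -2]
BINARY_OP - → -8 - -2 = -6. Stack: [-6]
STORE_FAST y → y=-6. Stack: []
LOAD_FAST y → push -6. Stack: [-6]
RETURN_VALUE → return -6.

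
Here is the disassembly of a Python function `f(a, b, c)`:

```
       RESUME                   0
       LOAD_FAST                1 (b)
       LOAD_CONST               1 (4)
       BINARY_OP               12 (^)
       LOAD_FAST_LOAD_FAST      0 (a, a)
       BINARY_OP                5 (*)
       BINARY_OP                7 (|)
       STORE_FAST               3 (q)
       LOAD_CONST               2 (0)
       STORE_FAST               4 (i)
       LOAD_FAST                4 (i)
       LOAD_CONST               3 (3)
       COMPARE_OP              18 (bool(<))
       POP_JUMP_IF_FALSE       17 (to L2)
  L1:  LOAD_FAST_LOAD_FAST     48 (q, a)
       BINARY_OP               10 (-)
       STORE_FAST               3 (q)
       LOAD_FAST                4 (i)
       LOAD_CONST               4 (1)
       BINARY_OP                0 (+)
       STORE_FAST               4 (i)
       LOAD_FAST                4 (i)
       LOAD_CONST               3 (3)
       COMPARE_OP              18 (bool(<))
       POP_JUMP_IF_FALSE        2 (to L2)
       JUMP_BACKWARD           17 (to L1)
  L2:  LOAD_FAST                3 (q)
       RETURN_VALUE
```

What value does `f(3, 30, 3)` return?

18

LOAD_FAST b → push 30. Stack: [30]
LOAD_CONST → push 4. Stack: [30, 4]
BINARY_OP ^ → 30 ^ 4 = 26. Stack: [26]
LOAD_FAST_LOAD_FAST a,a → push 3,3. Stack: [26, 3, 3]
BINARY_OP * → 3 * 3 = 9. Stack: [26, 9]
BINARY_OP | → 26 | 9 = 27. Stack: [27]
STORE_FAST q → q=27. Stack: []
LOAD_CONST → push 0. Stack: [0]
STORE_FAST i → i=0. Stack: []
LOAD_FAST i → push 0. Stack: [0]
LOAD_CONST → push 3. Stack: [0, 3]
COMPARE_OP bool(<) → 0 vs 3 = True. Stack: [True]
POP_JUMP_IF_FALSE → pop True; no jump. Stack: []
LOAD_FAST_LOAD_FAST q,a → push 27,3. Stack: [27, 3]
BINARY_OP - → 27 - 3 = 24. Stack: [24]
STORE_FAST q → q=24. Stack: []
LOAD_FAST i → push 0. Stack: [0]
LOAD_CONST → push 1. Stack: [0, 1]
BINARY_OP + → 0 + 1 = 1. Stack: [1]
STORE_FAST i → i=1. Stack: []
LOAD_FAST i → push 1. Stack: [1]
LOAD_CONST → push 3. Stack: [1, 3]
COMPARE_OP bool(<) → 1 vs 3 = True. Stack: [True]
POP_JUMP_IF_FALSE → pop True; no jump. Stack: []
LOAD_FAST_LOAD_FAST q,a → push 24,3. Stack: [24, 3]
BINARY_OP - → 24 - 3 = 21. Stack: [21]
STORE_FAST q → q=21. Stack: []
LOAD_FAST i → push 1. Stack: [1]
LOAD_CONST → push 1. Stack: [1, 1]
BINARY_OP + → 1 + 1 = 2. Stack: [2]
STORE_FAST i → i=2. Stack: []
LOAD_FAST i → push 2. Stack: [2]
LOAD_CONST → push 3. Stack: [2, 3]
COMPARE_OP bool(<) → 2 vs 3 = True. Stack: [True]
POP_JUMP_IF_FALSE → pop True; no jump. Stack: []
LOAD_FAST_LOAD_FAST q,a → push 21,3. Stack: [21, 3]
BINARY_OP - → 21 - 3 = 18. Stack: [18]
STORE_FAST q → q=18. Stack: []
LOAD_FAST i → push 2. Stack: [2]
LOAD_CONST → push 1. Stack: [2, 1]
BINARY_OP + → 2 + 1 = 3. Stack: [3]
STORE_FAST i → i=3. Stack: []
LOAD_FAST i → push 3. Stack: [3]
LOAD_CONST → push 3. Stack: [3, 3]
COMPARE_OP bool(<) → 3 vs 3 = False. Stack: [False]
POP_JUMP_IF_FALSE → pop False; jump. Stack: []
LOAD_FAST q → push 18. Stack: [18]
RETURN_VALUE → return 18.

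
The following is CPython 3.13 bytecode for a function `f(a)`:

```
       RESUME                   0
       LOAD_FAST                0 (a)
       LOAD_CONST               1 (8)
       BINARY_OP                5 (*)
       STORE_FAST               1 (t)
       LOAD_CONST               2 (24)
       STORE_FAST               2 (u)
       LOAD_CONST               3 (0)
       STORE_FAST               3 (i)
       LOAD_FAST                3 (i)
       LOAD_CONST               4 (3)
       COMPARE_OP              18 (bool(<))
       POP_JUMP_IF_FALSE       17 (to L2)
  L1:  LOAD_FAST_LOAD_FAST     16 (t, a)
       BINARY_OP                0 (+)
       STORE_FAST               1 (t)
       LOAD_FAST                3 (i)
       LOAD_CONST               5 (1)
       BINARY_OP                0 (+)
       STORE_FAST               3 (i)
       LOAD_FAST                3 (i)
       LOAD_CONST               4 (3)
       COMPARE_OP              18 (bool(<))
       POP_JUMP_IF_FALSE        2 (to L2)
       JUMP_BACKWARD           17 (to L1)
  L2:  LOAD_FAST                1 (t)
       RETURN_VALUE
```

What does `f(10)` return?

LOAD_FAST a → push 10. Stack: [10]
LOAD_CONST → push 8. Stack: [10, 8]
BINARY_OP * → 10 * 8 = 80. Stack: [80]
STORE_FAST t → t=80. Stack: []
LOAD_CONST → push 24. Stack: [24]
STORE_FAST u → u=24. Stack: []
LOAD_CONST → push 0. Stack: [0]
STORE_FAST i → i=0. Stack: []
LOAD_FAST i → push 0. Stack: [0]
LOAD_CONST → push 3. Stack: [0, 3]
COMPARE_OP bool(<) → 0 vs 3 = True. Stack: [True]
POP_JUMP_IF_FALSE → pop True; no jump. Stack: []
LOAD_FAST_LOAD_FAST t,a → push 80,10. Stack: [80, 10]
BINARY_OP + → 80 + 10 = 90. Stack: [90]
STORE_FAST t → t=90. Stack: []
LOAD_FAST i → push 0. Stack: [0]
LOAD_CONST → push 1. Stack: [0, 1]
BINARY_OP + → 0 + 1 = 1. Stack: [1]
STORE_FAST i → i=1. Stack: []
LOAD_FAST i → push 1. Stack: [1]
LOAD_CONST → push 3. Stack: [1, 3]
COMPARE_OP bool(<) → 1 vs 3 = True. Stack: [True]
POP_JUMP_IF_FALSE → pop True; no jump. Stack: []
LOAD_FAST_LOAD_FAST t,a → push 90,10. Stack: [90, 10]
BINARY_OP + → 90 + 10 = 100. Stack: [100]
STORE_FAST t → t=100. Stack: []
LOAD_FAST i → push 1. Stack: [1]
LOAD_CONST → push 1. Stack: [1, 1]
BINARY_OP + → 1 + 1 = 2. Stack: [2]
STORE_FAST i → i=2. Stack: []
LOAD_FAST i → push 2. Stack: [2]
LOAD_CONST → push 3. Stack: [2, 3]
COMPARE_OP bool(<) → 2 vs 3 = True. Stack: [True]
POP_JUMP_IF_FALSE → pop True; no jump. Stack: []
LOAD_FAST_LOAD_FAST t,a → push 100,10. Stack: [100, 10]
BINARY_OP + → 100 + 10 = 110. Stack: [110]
STORE_FAST t → t=110. Stack: []
LOAD_FAST i → push 2. Stack: [2]
LOAD_CONST → push 1. Stack: [2, 1]
BINARY_OP + → 2 + 1 = 3. Stack: [3]
STORE_FAST i → i=3. Stack: []
LOAD_FAST i → push 3. Stack: [3]
LOAD_CONST → push 3. Stack: [3, 3]
COMPARE_OP bool(<) → 3 vs 3 = False. Stack: [False]
POP_JUMP_IF_FALSE → pop False; jump. Stack: []
LOAD_FAST t → push 110. Stack: [110]
RETURN_VALUE → return 110.

110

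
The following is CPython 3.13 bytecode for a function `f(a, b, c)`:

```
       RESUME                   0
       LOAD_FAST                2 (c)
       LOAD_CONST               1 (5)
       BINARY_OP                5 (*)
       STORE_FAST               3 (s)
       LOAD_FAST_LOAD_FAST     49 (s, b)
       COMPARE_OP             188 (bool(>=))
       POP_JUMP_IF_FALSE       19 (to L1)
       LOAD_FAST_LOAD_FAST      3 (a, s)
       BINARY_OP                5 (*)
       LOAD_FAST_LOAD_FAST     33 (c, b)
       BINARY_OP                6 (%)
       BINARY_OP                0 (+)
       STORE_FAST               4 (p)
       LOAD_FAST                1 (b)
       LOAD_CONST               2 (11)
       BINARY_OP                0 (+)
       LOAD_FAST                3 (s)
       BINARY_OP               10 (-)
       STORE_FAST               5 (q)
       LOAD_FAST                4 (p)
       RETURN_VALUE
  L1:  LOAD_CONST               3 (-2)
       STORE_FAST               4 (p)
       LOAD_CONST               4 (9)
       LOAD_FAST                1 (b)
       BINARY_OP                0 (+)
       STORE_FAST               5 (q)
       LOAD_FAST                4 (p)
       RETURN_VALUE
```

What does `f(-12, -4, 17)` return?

-1023

LOAD_FAST c → push 17. Stack: [17]
LOAD_CONST → push 5. Stack: [17, 5]
BINARY_OP * → 17 * 5 = 85. Stack: [85]
STORE_FAST s → s=85. Stack: []
LOAD_FAST_LOAD_FAST s,b → push 85,-4. Stack: [85, -4]
COMPARE_OP bool(>=) → 85 vs -4 = True. Stack: [True]
POP_JUMP_IF_FALSE → pop True; no jump. Stack: []
LOAD_FAST_LOAD_FAST a,s → push -12,85. Stack: [-12, 85]
BINARY_OP * → -12 * 85 = -1020. Stack: [-1020]
LOAD_FAST_LOAD_FAST c,b → push 17,-4. Stack: [-1020, 17, -4]
BINARY_OP % → 17 % -4 = -3. Stack: [-1020, -3]
BINARY_OP + → -1020 + -3 = -1023. Stack: [-1023]
STORE_FAST p → p=-1023. Stack: []
LOAD_FAST b → push -4. Stack: [-4]
LOAD_CONST → push 11. Stack: [-4, 11]
BINARY_OP + → -4 + 11 = 7. Stack: [7]
LOAD_FAST s → push 85. Stack: [7, 85]
BINARY_OP - → 7 - 85 = -78. Stack: [-78]
STORE_FAST q → q=-78. Stack: []
LOAD_FAST p → push -1023. Stack: [-1023]
RETURN_VALUE → return -1023.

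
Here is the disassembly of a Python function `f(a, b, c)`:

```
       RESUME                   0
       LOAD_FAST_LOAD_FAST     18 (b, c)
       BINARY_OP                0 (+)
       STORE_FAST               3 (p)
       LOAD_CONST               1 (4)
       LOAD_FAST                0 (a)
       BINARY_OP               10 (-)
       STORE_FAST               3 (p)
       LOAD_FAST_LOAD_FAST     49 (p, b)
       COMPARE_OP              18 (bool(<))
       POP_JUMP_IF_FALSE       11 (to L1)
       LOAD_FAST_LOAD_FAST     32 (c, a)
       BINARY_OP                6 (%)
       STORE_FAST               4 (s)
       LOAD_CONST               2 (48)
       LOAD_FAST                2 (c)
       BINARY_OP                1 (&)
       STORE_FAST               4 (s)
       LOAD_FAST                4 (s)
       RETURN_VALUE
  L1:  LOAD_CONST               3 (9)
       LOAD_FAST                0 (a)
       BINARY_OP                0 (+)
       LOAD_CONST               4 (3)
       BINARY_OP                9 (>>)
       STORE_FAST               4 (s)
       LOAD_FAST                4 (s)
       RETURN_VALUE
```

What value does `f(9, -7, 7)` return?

2

LOAD_FAST_LOAD_FAST b,c → push -7,7. Stack: [-7, 7]
BINARY_OP + → -7 + 7 = 0. Stack: [0]
STORE_FAST p → p=0. Stack: []
LOAD_CONST → push 4. Stack: [4]
LOAD_FAST a → push 9. Stack: [4, 9]
BINARY_OP - → 4 - 9 = -5. Stack: [-5]
STORE_FAST p → p=-5. Stack: []
LOAD_FAST_LOAD_FAST p,b → push -5,-7. Stack: [-5, -7]
COMPARE_OP bool(<) → -5 vs -7 = False. Stack: [False]
POP_JUMP_IF_FALSE → pop False; jump. Stack: []
LOAD_CONST → push 9. Stack: [9]
LOAD_FAST a → push 9. Stack: [9, 9]
BINARY_OP + → 9 + 9 = 18. Stack: [18]
LOAD_CONST → push 3. Stack: [18, 3]
BINARY_OP >> → 18 >> 3 = 2. Stack: [2]
STORE_FAST s → s=2. Stack: []
LOAD_FAST s → push 2. Stack: [2]
RETURN_VALUE → return 2.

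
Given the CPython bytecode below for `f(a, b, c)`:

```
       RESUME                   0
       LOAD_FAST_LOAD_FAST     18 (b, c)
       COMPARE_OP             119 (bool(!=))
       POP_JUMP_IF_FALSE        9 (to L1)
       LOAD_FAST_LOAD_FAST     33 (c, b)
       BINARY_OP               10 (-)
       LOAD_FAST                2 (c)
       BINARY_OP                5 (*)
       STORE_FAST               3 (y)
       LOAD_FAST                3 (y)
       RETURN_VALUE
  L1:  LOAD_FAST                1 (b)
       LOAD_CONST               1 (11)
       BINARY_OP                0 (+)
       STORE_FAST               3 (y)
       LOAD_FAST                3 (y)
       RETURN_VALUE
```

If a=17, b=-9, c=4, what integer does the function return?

LOAD_FAST_LOAD_FAST b,c → push -9,4. Stack: [-9, 4]
COMPARE_OP bool(!=) → -9 vs 4 = True. Stack: [True]
POP_JUMP_IF_FALSE → pop True; no jump. Stack: []
LOAD_FAST_LOAD_FAST c,b → push 4,-9. Stack: [4, -9]
BINARY_OP - → 4 - -9 = 13. Stack: [13]
LOAD_FAST c → push 4. Stack: [13, 4]
BINARY_OP * → 13 * 4 = 52. Stack: [52]
STORE_FAST y → y=52. Stack: []
LOAD_FAST y → push 52. Stack: [52]
RETURN_VALUE → return 52.

52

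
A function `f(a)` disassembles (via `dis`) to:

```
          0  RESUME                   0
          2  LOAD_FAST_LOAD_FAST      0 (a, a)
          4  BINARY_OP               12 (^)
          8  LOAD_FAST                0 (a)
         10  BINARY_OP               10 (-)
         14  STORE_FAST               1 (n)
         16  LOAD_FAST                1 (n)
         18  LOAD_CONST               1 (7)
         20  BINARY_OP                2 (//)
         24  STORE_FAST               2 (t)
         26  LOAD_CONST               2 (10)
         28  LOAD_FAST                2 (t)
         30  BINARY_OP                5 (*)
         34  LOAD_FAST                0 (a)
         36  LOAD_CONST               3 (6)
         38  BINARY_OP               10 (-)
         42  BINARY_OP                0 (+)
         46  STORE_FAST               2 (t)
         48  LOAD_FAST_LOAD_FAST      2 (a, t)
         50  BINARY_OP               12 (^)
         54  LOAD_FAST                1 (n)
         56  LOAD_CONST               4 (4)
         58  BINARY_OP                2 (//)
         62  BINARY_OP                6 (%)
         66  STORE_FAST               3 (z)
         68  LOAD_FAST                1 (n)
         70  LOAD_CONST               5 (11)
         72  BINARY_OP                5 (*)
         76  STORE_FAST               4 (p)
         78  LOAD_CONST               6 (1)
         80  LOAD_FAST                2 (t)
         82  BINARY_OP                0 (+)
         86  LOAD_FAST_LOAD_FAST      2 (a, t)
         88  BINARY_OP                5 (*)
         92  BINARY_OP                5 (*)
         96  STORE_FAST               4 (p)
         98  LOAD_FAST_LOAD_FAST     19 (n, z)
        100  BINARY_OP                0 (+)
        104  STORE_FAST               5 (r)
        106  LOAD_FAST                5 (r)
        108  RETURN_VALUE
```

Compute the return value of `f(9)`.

-11

LOAD_FAST_LOAD_FAST a,a → push 9,9. Stack: [9, 9]
BINARY_OP ^ → 9 ^ 9 = 0. Stack: [0]
LOAD_FAST a → push 9. Stack: [0, 9]
BINARY_OP - → 0 - 9 = -9. Stack: [-9]
STORE_FAST n → n=-9. Stack: []
LOAD_FAST n → push -9. Stack: [-9]
LOAD_CONST → push 7. Stack: [-9, 7]
BINARY_OP // → -9 // 7 = -2. Stack: [-2]
STORE_FAST t → t=-2. Stack: []
LOAD_CONST → push 10. Stack: [10]
LOAD_FAST t → push -2. Stack: [10, -2]
BINARY_OP * → 10 * -2 = -20. Stack: [-20]
LOAD_FAST a → push 9. Stack: [-20, 9]
LOAD_CONST → push 6. Stack: [-20, 9, 6]
BINARY_OP - → 9 - 6 = 3. Stack: [-20, 3]
BINARY_OP + → -20 + 3 = -17. Stack: [-17]
STORE_FAST t → t=-17. Stack: []
LOAD_FAST_LOAD_FAST a,t → push 9,-17. Stack: [9, -17]
BINARY_OP ^ → 9 ^ -17 = -26. Stack: [-26]
LOAD_FAST n → push -9. Stack: [-26, -9]
LOAD_CONST → push 4. Stack: [-26, -9, 4]
BINARY_OP // → -9 // 4 = -3. Stack: [-26, -3]
BINARY_OP % → -26 % -3 = -2. Stack: [-2]
STORE_FAST z → z=-2. Stack: []
LOAD_FAST n → push -9. Stack: [-9]
LOAD_CONST → push 11. Stack: [-9, 11]
BINARY_OP * → -9 * 11 = -99. Stack: [-99]
STORE_FAST p → p=-99. Stack: []
LOAD_CONST → push 1. Stack: [1]
LOAD_FAST t → push -17. Stack: [1, -17]
BINARY_OP + → 1 + -17 = -16. Stack: [-16]
LOAD_FAST_LOAD_FAST a,t → push 9,-17. Stack: [-16, 9, -17]
BINARY_OP * → 9 * -17 = -153. Stack: [-16, -153]
BINARY_OP * → -16 * -153 = 2448. Stack: [2448]
STORE_FAST p → p=2448. Stack: []
LOAD_FAST_LOAD_FAST n,z → push -9,-2. Stack: [-9, -2]
BINARY_OP + → -9 + -2 = -11. Stack: [-11]
STORE_FAST r → r=-11. Stack: []
LOAD_FAST r → push -11. Stack: [-11]
RETURN_VALUE → return -11.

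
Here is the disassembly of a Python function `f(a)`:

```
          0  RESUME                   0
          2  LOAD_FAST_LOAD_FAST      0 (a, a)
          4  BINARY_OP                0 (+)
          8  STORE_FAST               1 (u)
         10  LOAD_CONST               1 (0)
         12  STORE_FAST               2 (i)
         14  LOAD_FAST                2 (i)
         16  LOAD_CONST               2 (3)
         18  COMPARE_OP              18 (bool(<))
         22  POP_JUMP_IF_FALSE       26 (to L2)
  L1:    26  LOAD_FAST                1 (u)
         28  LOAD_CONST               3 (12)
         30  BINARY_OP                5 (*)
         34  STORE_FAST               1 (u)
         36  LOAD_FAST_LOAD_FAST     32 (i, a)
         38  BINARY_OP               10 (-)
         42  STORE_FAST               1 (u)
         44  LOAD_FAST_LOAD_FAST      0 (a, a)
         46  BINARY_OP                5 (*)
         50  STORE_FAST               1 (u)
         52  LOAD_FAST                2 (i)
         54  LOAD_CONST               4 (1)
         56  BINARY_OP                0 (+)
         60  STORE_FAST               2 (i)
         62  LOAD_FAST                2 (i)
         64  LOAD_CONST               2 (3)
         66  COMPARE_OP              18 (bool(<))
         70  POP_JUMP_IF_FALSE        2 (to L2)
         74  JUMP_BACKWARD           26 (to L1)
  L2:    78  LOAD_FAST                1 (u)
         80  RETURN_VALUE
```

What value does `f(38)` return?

LOAD_FAST_LOAD_FAST a,a → push 38,38
BINARY_OP + → 38 + 38 = 76
STORE_FAST u → u=76
LOAD_CONST → push 0
STORE_FAST i → i=0
LOAD_FAST i → push 0
LOAD_CONST → push 3
COMPARE_OP bool(<) → 0 vs 3 = True
POP_JUMP_IF_FALSE → pop True; no jump
LOAD_FAST u → push 76
LOAD_CONST → push 12
BINARY_OP * → 76 * 12 = 912
STORE_FAST u → u=912
LOAD_FAST_LOAD_FAST i,a → push 0,38
BINARY_OP - → 0 - 38 = -38
STORE_FAST u → u=-38
LOAD_FAST_LOAD_FAST a,a → push 38,38
BINARY_OP * → 38 * 38 = 1444
STORE_FAST u → u=1444
LOAD_FAST i → push 0
LOAD_CONST → push 1
BINARY_OP + → 0 + 1 = 1
STORE_FAST i → i=1
LOAD_FAST i → push 1
LOAD_CONST → push 3
COMPARE_OP bool(<) → 1 vs 3 = True
POP_JUMP_IF_FALSE → pop True; no jump
LOAD_FAST u → push 1444
LOAD_CONST → push 12
BINARY_OP * → 1444 * 12 = 17328
STORE_FAST u → u=17328
LOAD_FAST_LOAD_FAST i,a → push 1,38
BINARY_OP - → 1 - 38 = -37
STORE_FAST u → u=-37
LOAD_FAST_LOAD_FAST a,a → push 38,38
BINARY_OP * → 38 * 38 = 1444
STORE_FAST u → u=1444
LOAD_FAST i → push 1
LOAD_CONST → push 1
BINARY_OP + → 1 + 1 = 2
STORE_FAST i → i=2
LOAD_FAST i → push 2
LOAD_CONST → push 3
COMPARE_OP bool(<) → 2 vs 3 = True
POP_JUMP_IF_FALSE → pop True; no jump
LOAD_FAST u → push 1444
LOAD_CONST → push 12
BINARY_OP * → 1444 * 12 = 17328
STORE_FAST u → u=17328
LOAD_FAST_LOAD_FAST i,a → push 2,38
BINARY_OP - → 2 - 38 = -36
STORE_FAST u → u=-36
LOAD_FAST_LOAD_FAST a,a → push 38,38
BINARY_OP * → 38 * 38 = 1444
STORE_FAST u → u=1444
LOAD_FAST i → push 2
LOAD_CONST → push 1
BINARY_OP + → 2 + 1 = 3
STORE_FAST i → i=3
LOAD_FAST i → push 3
LOAD_CONST → push 3
COMPARE_OP bool(<) → 3 vs 3 = False
POP_JUMP_IF_FALSE → pop False; jump
LOAD_FAST u → push 1444
RETURN_VALUE → return 1444.

1444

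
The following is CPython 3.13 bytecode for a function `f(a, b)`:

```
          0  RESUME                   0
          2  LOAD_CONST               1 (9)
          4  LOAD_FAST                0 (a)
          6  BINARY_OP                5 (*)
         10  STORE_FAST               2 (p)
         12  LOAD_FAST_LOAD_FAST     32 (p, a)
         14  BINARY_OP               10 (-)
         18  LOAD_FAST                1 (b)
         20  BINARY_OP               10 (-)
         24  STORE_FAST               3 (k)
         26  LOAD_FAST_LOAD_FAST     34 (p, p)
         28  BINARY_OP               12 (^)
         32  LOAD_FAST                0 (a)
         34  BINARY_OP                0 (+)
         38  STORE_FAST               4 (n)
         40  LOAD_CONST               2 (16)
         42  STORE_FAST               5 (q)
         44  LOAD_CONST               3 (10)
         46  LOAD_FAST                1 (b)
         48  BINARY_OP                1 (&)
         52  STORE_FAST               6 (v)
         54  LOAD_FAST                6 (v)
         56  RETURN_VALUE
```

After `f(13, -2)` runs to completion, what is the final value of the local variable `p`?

117

LOAD_CONST → push 9. Stack: [9]
LOAD_FAST a → push 13. Stack: [9, 13]
BINARY_OP * → 9 * 13 = 117. Stack: [117]
STORE_FAST p → p=117. Stack: []
LOAD_FAST_LOAD_FAST p,a → push 117,13. Stack: [117, 13]
BINARY_OP - → 117 - 13 = 104. Stack: [104]
LOAD_FAST b → push -2. Stack: [104, -2]
BINARY_OP - → 104 - -2 = 106. Stack: [106]
STORE_FAST k → k=106. Stack: []
LOAD_FAST_LOAD_FAST p,p → push 117,117. Stack: [117, 117]
BINARY_OP ^ → 117 ^ 117 = 0. Stack: [0]
LOAD_FAST a → push 13. Stack: [0, 13]
BINARY_OP + → 0 + 13 = 13. Stack: [13]
STORE_FAST n → n=13. Stack: []
LOAD_CONST → push 16. Stack: [16]
STORE_FAST q → q=16. Stack: []
LOAD_CONST → push 10. Stack: [10]
LOAD_FAST b → push -2. Stack: [10, -2]
BINARY_OP & → 10 & -2 = 10. Stack: [10]
STORE_FAST v → v=10. Stack: []
LOAD_FAST v → push 10. Stack: [10]
RETURN_VALUE → return 10.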